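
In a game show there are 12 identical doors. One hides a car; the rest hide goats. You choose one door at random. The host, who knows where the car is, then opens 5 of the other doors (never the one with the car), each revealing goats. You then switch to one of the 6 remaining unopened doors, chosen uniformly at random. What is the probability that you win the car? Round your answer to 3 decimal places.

0.153

Your original door holds the car with probability 1/12, so the other 11 collectively hold it with probability 11/12.
The host can always find 5 empty doors to open, so the reveals don't change that 11/12; it is now spread over the 6 remaining unopened doors.
P(win by switching) = (11/12) · (1/6) = 11/72 ≈ 0.153.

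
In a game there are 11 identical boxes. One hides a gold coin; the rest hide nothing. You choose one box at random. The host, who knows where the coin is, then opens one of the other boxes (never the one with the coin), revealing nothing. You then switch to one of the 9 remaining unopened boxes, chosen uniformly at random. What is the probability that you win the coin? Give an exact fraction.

Your original box holds the coin with probability 1/11, so the other 10 collectively hold it with probability 10/11.
The host can always find an empty box to open, so this doesn't change that 10/11; it is now spread over the 9 remaining unopened boxes.
P(win by switching) = (10/11) · (1/9) = 10/99.

10/99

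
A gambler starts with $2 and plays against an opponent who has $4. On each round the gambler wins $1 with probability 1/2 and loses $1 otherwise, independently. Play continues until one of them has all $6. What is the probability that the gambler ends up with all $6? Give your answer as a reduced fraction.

1/3

With a fair step, P(i) = ½P(i−1) + ½P(i+1) with P(0)=0, P(6)=1 has the linear solution P(i) = i/6.
P(2) = 2/6 = 1/3.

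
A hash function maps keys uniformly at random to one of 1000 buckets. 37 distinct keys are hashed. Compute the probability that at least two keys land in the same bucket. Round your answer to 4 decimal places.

0.4905

It's easier to compute the probability that all 37 are distinct.
P(all distinct) = 1000/1000 · 999/1000 · ··· · 964/1000 ≈ 0.5095.
So the probability of at least one match is 1 − 0.5095 = 0.4905.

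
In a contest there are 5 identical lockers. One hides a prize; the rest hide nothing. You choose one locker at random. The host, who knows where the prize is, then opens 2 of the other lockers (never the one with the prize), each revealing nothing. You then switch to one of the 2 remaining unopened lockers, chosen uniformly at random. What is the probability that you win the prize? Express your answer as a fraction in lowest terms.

Your original locker holds the prize with probability 1/5, so the other 4 collectively hold it with probability 4/5.
The host can always find 2 empty lockers to open, so the reveals don't change that 4/5; it is now spread over the 2 remaining unopened lockers.
P(win by switching) = (4/5) · (1/2) = 2/5.

2/5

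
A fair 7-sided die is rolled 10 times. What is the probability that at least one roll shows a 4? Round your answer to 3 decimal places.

0.786

P(no roll shows a 4) = (6/7)^10 ≈ 0.214.
P(at least one) = 1 − 0.214 = 0.786.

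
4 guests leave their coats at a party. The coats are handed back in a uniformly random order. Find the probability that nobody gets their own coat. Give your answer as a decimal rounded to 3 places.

This is the derangement probability: permutations of 4 with no fixed point.
D(4) = 4! · (1 − 1/1! + 1/2! − ··· + (−1)^4/4!) = 9.
P = 9/24 = 3/8 ≈ 0.375.

0.375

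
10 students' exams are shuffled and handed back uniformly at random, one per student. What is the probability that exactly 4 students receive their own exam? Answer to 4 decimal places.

0.0153

Choose which 4 of the 10 are fixed: C(10,4) = 210 ways.
The remaining 6 must have no fixed point: D(6) = 265.
P = 210·265/3628800 = 53/3456 ≈ 0.0153.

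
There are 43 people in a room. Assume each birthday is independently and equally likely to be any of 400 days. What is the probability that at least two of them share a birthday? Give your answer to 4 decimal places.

0.9039

It's easier to compute the probability that all 43 are distinct.
P(all distinct) = 400/400 · 399/400 · ··· · 358/400 ≈ 0.0961.
So the probability of at least one match is 1 − 0.0961 = 0.9039.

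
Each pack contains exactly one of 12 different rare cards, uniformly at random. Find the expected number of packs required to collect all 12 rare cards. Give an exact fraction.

After i distinct types are collected, each trial gives a new one with probability (12−i)/12, so the expected wait for the next new type is 12/(12−i).
E = 12/12 + 12/11 + 12/10 + 12/9 + 12/8 + 12/7 + 12/6 + 12/5 + 12/4 + 12/3 + 12/2 + 12/1 = 86021/2310.

86021/2310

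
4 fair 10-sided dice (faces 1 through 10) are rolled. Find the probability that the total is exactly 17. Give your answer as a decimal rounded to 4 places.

0.0480

There are 10^4 = 10000 equally likely outcomes.
The number of ordered 4-tuples from {1,…,10} summing to 17 is 480.
P(sum = 17) = 480/10000 = 6/125 ≈ 0.0480.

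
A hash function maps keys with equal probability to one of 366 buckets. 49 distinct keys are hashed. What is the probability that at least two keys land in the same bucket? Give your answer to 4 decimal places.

0.9654

It's easier to compute the probability that all 49 are distinct.
P(all distinct) = 366/366 · 365/366 · ··· · 318/366 ≈ 0.0346.
So the probability of at least one match is 1 − 0.0346 = 0.9654.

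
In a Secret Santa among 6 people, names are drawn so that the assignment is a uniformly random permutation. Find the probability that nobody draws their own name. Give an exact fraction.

This is the derangement probability: permutations of 6 with no fixed point.
D(6) = 6! · (1 − 1/1! + 1/2! − ··· + (−1)^6/6!) = 265.
P = 265/720 = 53/144.

53/144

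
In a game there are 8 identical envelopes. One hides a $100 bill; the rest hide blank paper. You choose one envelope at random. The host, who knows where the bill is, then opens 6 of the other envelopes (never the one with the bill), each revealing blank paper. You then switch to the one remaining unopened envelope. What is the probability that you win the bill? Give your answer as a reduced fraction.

Your original envelope holds the bill with probability 1/8, so the other 7 collectively hold it with probability 7/8.
The host can always find 6 empty envelopes to open, so the reveals don't change that 7/8; it is now spread over the 1 remaining unopened envelope.
P(win by switching) = (7/8) · (1/1) = 7/8.

7/8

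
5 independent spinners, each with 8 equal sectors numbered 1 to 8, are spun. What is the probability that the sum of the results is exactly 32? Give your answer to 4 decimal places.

There are 8^5 = 32768 equally likely outcomes.
The number of ordered 5-tuples from {1,…,8} summing to 32 is 490.
P(sum = 32) = 490/32768 = 245/16384 ≈ 0.0150.

0.0150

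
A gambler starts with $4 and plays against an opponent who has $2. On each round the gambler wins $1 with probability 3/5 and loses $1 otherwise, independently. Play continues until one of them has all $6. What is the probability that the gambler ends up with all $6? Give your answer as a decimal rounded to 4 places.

Let r = q/p = (2/5)/(3/5) = 2/3. The recurrence P(i) = p·P(i+1) + q·P(i−1) with P(0)=0, P(6)=1 gives P(i) = (1 − r^i)/(1 − r^6).
P(4) = (1 − (2/3)^4) / (1 − (2/3)^6) = 117/133 ≈ 0.8797.

0.8797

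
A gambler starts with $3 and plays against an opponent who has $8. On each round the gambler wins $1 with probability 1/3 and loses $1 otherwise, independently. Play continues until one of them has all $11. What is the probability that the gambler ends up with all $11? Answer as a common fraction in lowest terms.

7/2047

Let r = q/p = (2/3)/(1/3) = 2. The recurrence P(i) = p·P(i+1) + q·P(i−1) with P(0)=0, P(11)=1 gives P(i) = (1 − r^i)/(1 − r^11).
P(3) = (1 − (2)^3) / (1 − (2)^11) = 7/2047.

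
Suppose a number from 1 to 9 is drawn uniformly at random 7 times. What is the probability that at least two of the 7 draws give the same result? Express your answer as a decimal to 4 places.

P(all 7 different) = 9/9 · 8/9 · ··· · 3/9 ≈ 0.0379.
P(at least two equal) = 1 − 0.0379 = 0.9621.

0.9621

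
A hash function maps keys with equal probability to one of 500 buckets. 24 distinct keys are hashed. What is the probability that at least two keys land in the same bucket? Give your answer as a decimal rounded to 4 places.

It's easier to compute the probability that all 24 are distinct.
P(all distinct) = 500/500 · 499/500 · ··· · 477/500 ≈ 0.5707.
So the probability of at least one match is 1 − 0.5707 = 0.4293.

0.4293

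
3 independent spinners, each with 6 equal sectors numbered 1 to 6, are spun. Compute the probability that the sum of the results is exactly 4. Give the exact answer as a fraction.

There are 6^3 = 216 equally likely outcomes.
The number of ordered 3-tuples from {1,…,6} summing to 4 is 3.
P(sum = 4) = 3/216 = 1/72.

1/72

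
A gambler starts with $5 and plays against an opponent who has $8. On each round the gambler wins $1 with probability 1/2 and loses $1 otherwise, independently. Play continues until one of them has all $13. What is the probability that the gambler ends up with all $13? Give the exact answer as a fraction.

With a fair step, P(i) = ½P(i−1) + ½P(i+1) with P(0)=0, P(13)=1 has the linear solution P(i) = i/13.
P(5) = 5/13.

5/13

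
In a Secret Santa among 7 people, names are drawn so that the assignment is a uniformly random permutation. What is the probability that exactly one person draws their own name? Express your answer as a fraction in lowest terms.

53/144

Choose which one is fixed: C(7,1) = 7 ways.
The remaining 6 must have no fixed point: D(6) = 265.
P = 7·265/5040 = 53/144.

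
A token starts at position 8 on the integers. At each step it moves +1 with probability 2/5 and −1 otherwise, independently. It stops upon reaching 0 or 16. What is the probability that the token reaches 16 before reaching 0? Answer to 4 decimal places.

Let r = q/p = (3/5)/(2/5) = 3/2. The recurrence P(i) = p·P(i+1) + q·P(i−1) with P(0)=0, P(16)=1 gives P(i) = (1 − r^i)/(1 − r^16).
P(8) = (1 − (3/2)^8) / (1 − (3/2)^16) = 256/6817 ≈ 0.0376.

0.0376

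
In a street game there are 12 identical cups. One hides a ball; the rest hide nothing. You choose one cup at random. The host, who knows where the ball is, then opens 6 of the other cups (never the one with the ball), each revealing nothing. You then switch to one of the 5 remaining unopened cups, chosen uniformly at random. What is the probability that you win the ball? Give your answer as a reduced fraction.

11/60

Your original cup holds the ball with probability 1/12, so the other 11 collectively hold it with probability 11/12.
The host can always find 6 empty cups to open, so the reveals don't change that 11/12; it is now spread over the 5 remaining unopened cups.
P(win by switching) = (11/12) · (1/5) = 11/60.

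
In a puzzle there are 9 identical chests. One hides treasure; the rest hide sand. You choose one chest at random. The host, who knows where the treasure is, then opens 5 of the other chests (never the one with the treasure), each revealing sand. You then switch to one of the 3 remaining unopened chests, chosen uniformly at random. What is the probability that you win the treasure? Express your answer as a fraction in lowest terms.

8/27

Your original chest holds the treasure with probability 1/9, so the other 8 collectively hold it with probability 8/9.
The host can always find 5 empty chests to open, so the reveals don't change that 8/9; it is now spread over the 3 remaining unopened chests.
P(win by switching) = (8/9) · (1/3) = 8/27.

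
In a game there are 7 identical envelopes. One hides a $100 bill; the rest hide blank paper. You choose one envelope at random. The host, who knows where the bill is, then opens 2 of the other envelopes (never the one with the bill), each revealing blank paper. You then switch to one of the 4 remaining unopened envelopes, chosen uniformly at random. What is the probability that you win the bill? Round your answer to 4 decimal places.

Your original envelope holds the bill with probability 1/7, so the other 6 collectively hold it with probability 6/7.
The host can always find 2 empty envelopes to open, so the reveals don't change that 6/7; it is now spread over the 4 remaining unopened envelopes.
P(win by switching) = (6/7) · (1/4) = 3/14 ≈ 0.2143.

0.2143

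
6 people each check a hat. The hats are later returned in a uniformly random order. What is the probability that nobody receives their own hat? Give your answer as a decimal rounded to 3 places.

This is the derangement probability: permutations of 6 with no fixed point.
D(6) = 6! · (1 − 1/1! + 1/2! − ··· + (−1)^6/6!) = 265.
P = 265/720 = 53/144 ≈ 0.368.

0.368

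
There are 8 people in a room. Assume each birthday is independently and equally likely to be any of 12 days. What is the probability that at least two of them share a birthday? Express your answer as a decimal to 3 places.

It's easier to compute the probability that all 8 are distinct.
P(all distinct) = 12/12 · 11/12 · ··· · 5/12 ≈ 0.046.
So the probability of at least one match is 1 − 0.046 = 0.954.

0.954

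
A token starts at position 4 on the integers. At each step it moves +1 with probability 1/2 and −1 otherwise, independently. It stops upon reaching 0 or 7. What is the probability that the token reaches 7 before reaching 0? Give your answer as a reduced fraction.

With a fair step, P(i) = ½P(i−1) + ½P(i+1) with P(0)=0, P(7)=1 has the linear solution P(i) = i/7.
P(4) = 4/7.

4/7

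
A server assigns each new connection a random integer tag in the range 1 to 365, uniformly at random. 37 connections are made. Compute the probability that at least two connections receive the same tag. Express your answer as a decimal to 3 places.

0.849

It's easier to compute the probability that all 37 are distinct.
P(all distinct) = 365/365 · 364/365 · ··· · 329/365 ≈ 0.151.
So the probability of at least one match is 1 − 0.151 = 0.849.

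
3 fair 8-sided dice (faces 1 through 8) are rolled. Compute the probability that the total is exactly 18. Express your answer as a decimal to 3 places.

There are 8^3 = 512 equally likely outcomes.
The number of ordered 3-tuples from {1,…,8} summing to 18 is 28.
P(sum = 18) = 28/512 = 7/128 ≈ 0.055.

0.055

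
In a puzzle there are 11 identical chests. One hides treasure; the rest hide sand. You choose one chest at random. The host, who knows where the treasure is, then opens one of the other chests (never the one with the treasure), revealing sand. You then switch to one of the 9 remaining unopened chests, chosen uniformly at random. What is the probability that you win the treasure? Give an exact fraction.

Your original chest holds the treasure with probability 1/11, so the other 10 collectively hold it with probability 10/11.
The host can always find an empty chest to open, so this doesn't change that 10/11; it is now spread over the 9 remaining unopened chests.
P(win by switching) = (10/11) · (1/9) = 10/99.

10/99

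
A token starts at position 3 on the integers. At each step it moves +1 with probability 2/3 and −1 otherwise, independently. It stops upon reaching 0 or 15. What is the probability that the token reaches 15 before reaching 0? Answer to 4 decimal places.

0.8750

Let r = q/p = (1/3)/(2/3) = 1/2. The recurrence P(i) = p·P(i+1) + q·P(i−1) with P(0)=0, P(15)=1 gives P(i) = (1 − r^i)/(1 − r^15).
P(3) = (1 − (1/2)^3) / (1 − (1/2)^15) = 4096/4681 ≈ 0.8750.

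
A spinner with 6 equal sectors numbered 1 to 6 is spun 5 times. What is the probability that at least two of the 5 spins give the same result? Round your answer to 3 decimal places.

P(all 5 different) = 6/6 · 5/6 · ··· · 2/6 ≈ 0.093.
P(at least two equal) = 1 − 0.093 = 0.907.

0.907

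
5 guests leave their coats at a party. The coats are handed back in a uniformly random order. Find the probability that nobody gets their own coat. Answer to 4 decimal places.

This is the derangement probability: permutations of 5 with no fixed point.
D(5) = 5! · (1 − 1/1! + 1/2! − ··· + (−1)^5/5!) = 44.
P = 44/120 = 11/30 ≈ 0.3667.

0.3667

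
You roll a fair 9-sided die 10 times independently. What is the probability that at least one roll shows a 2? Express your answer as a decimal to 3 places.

P(no roll shows a 2) = (8/9)^10 ≈ 0.308.
P(at least one) = 1 − 0.308 = 0.692.

0.692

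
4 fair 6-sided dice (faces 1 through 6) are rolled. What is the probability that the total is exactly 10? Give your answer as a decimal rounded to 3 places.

0.062

There are 6^4 = 1296 equally likely outcomes.
The number of ordered 4-tuples from {1,…,6} summing to 10 is 80.
P(sum = 10) = 80/1296 = 5/81 ≈ 0.062.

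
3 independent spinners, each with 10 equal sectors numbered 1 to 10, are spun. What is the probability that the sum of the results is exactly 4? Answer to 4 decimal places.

There are 10^3 = 1000 equally likely outcomes.
The number of ordered 3-tuples from {1,…,10} summing to 4 is 3.
P(sum = 4) = 3/1000 ≈ 0.0030.

0.0030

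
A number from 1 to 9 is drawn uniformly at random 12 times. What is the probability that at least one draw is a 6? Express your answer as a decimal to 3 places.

P(no draw is a 6) = (8/9)^12 ≈ 0.243.
P(at least one) = 1 − 0.243 = 0.757.

0.757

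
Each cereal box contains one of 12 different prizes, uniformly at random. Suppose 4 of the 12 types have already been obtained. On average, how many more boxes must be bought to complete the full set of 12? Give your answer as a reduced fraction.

Starting from 4 distinct types, each trial gives a new one with probability (12−i)/12 when i types are held, so the wait for the next new type is 12/(12−i).
E = 12/8 + 12/7 + 12/6 + 12/5 + 12/4 + 12/3 + 12/2 + 12/1 = 2283/70.

2283/70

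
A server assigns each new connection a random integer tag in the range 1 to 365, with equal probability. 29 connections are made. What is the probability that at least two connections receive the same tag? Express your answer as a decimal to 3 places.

It's easier to compute the probability that all 29 are distinct.
P(all distinct) = 365/365 · 364/365 · ··· · 337/365 ≈ 0.319.
So the probability of at least one match is 1 − 0.319 = 0.681.

0.681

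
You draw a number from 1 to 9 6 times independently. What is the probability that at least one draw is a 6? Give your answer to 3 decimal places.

0.507

P(no draw is a 6) = (8/9)^6 ≈ 0.493.
P(at least one) = 1 − 0.493 = 0.507.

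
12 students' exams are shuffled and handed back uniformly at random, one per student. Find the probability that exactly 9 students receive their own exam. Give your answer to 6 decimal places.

0.000001

Choose which 9 of the 12 are fixed: C(12,9) = 220 ways.
The remaining 3 must have no fixed point: D(3) = 2.
P = 220·2/479001600 = 1/1088640 ≈ 0.000001.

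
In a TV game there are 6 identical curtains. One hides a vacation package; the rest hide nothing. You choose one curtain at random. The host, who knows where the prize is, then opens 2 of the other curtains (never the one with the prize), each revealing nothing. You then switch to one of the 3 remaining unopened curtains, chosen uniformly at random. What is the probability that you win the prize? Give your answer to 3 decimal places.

Your original curtain holds the prize with probability 1/6, so the other 5 collectively hold it with probability 5/6.
The host can always find 2 empty curtains to open, so the reveals don't change that 5/6; it is now spread over the 3 remaining unopened curtains.
P(win by switching) = (5/6) · (1/3) = 5/18 ≈ 0.278.

0.278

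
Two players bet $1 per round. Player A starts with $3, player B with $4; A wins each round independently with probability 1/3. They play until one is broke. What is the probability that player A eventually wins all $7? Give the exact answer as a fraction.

7/127

Let r = q/p = (2/3)/(1/3) = 2. The recurrence P(i) = p·P(i+1) + q·P(i−1) with P(0)=0, P(7)=1 gives P(i) = (1 − r^i)/(1 − r^7).
P(3) = (1 − (2)^3) / (1 − (2)^7) = 7/127.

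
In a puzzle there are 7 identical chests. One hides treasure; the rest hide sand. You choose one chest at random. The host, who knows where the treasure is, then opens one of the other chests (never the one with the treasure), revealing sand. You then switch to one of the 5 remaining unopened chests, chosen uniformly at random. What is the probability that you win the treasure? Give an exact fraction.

6/35

Your original chest holds the treasure with probability 1/7, so the other 6 collectively hold it with probability 6/7.
The host can always find an empty chest to open, so this doesn't change that 6/7; it is now spread over the 5 remaining unopened chests.
P(win by switching) = (6/7) · (1/5) = 6/35.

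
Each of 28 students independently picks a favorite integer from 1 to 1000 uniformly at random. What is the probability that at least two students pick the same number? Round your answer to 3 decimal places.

It's easier to compute the probability that all 28 are distinct.
P(all distinct) = 1000/1000 · 999/1000 · ··· · 973/1000 ≈ 0.683.
So the probability of at least one match is 1 − 0.683 = 0.317.

0.317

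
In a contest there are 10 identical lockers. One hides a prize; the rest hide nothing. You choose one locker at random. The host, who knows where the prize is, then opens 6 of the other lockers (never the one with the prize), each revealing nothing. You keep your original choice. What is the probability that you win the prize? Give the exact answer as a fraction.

The host can always open 6 empty lockers regardless of your choice, so the reveals give no information about your original locker.
P(win by staying) = 1/10.

1/10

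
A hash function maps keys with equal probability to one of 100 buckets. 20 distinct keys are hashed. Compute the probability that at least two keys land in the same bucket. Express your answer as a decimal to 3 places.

It's easier to compute the probability that all 20 are distinct.
P(all distinct) = 100/100 · 99/100 · ··· · 81/100 ≈ 0.130.
So the probability of at least one match is 1 − 0.130 = 0.870.

0.870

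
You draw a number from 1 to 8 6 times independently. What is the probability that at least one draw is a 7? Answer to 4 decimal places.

0.5512

P(no draw is a 7) = (7/8)^6 ≈ 0.4488.
P(at least one) = 1 − 0.4488 = 0.5512.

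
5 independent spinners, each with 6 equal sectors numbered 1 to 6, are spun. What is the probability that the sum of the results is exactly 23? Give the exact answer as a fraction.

305/7776

There are 6^5 = 7776 equally likely outcomes.
The number of ordered 5-tuples from {1,…,6} summing to 23 is 305.
P(sum = 23) = 305/7776.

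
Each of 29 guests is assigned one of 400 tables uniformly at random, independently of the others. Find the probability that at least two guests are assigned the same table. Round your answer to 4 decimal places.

0.6465

It's easier to compute the probability that all 29 are distinct.
P(all distinct) = 400/400 · 399/400 · ··· · 372/400 ≈ 0.3535.
So the probability of at least one match is 1 − 0.3535 = 0.6465.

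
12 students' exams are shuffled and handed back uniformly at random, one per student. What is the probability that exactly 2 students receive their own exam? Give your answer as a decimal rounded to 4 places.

Choose which 2 of the 12 are fixed: C(12,2) = 66 ways.
The remaining 10 must have no fixed point: D(10) = 1334961.
P = 66·1334961/479001600 = 16481/89600 ≈ 0.1839.

0.1839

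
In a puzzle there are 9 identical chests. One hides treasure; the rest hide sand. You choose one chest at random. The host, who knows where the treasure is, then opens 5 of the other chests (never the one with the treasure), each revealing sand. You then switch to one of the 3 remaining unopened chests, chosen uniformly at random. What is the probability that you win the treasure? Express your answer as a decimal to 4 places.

Your original chest holds the treasure with probability 1/9, so the other 8 collectively hold it with probability 8/9.
The host can always find 5 empty chests to open, so the reveals don't change that 8/9; it is now spread over the 3 remaining unopened chests.
P(win by switching) = (8/9) · (1/3) = 8/27 ≈ 0.2963.

0.2963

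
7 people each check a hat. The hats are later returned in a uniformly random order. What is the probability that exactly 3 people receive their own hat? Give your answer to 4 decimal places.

Choose which 3 of the 7 are fixed: C(7,3) = 35 ways.
The remaining 4 must have no fixed point: D(4) = 9.
P = 35·9/5040 = 1/16 ≈ 0.0625.

0.0625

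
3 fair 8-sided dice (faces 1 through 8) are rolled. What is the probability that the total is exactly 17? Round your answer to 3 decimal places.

There are 8^3 = 512 equally likely outcomes.
The number of ordered 3-tuples from {1,…,8} summing to 17 is 36.
P(sum = 17) = 36/512 = 9/128 ≈ 0.070.

0.070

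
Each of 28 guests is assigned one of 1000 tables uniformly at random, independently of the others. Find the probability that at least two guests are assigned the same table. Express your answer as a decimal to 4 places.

0.3172

It's easier to compute the probability that all 28 are distinct.
P(all distinct) = 1000/1000 · 999/1000 · ··· · 973/1000 ≈ 0.6828.
So the probability of at least one match is 1 − 0.6828 = 0.3172.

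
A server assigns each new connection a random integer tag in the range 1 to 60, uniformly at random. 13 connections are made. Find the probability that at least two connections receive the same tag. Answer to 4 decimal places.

It's easier to compute the probability that all 13 are distinct.
P(all distinct) = 60/60 · 59/60 · ··· · 48/60 ≈ 0.2463.
So the probability of at least one match is 1 − 0.2463 = 0.7537.

0.7537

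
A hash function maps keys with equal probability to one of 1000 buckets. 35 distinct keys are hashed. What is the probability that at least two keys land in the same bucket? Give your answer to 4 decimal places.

It's easier to compute the probability that all 35 are distinct.
P(all distinct) = 1000/1000 · 999/1000 · ··· · 966/1000 ≈ 0.5477.
So the probability of at least one match is 1 − 0.5477 = 0.4523.

0.4523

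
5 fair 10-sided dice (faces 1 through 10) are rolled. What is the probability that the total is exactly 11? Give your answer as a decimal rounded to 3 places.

0.002

There are 10^5 = 100000 equally likely outcomes.
The number of ordered 5-tuples from {1,…,10} summing to 11 is 210.
P(sum = 11) = 210/100000 = 21/10000 ≈ 0.002.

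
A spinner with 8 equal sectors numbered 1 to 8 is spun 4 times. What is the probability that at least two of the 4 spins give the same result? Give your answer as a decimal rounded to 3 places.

0.590

P(all 4 different) = 8/8 · 7/8 · ··· · 5/8 ≈ 0.410.
P(at least two equal) = 1 − 0.410 = 0.590.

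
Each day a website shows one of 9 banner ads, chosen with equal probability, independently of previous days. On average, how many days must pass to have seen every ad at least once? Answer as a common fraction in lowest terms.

After i distinct types are collected, each trial gives a new one with probability (9−i)/9, so the expected wait for the next new type is 9/(9−i).
E = 9/9 + 9/8 + 9/7 + 9/6 + 9/5 + 9/4 + 9/3 + 9/2 + 9/1 = 7129/280.

7129/280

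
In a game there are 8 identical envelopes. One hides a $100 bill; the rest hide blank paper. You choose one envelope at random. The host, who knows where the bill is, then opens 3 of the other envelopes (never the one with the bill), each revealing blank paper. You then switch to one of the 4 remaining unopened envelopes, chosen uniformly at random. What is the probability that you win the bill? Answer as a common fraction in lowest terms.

Your original envelope holds the bill with probability 1/8, so the other 7 collectively hold it with probability 7/8.
The host can always find 3 empty envelopes to open, so the reveals don't change that 7/8; it is now spread over the 4 remaining unopened envelopes.
P(win by switching) = (7/8) · (1/4) = 7/32.

7/32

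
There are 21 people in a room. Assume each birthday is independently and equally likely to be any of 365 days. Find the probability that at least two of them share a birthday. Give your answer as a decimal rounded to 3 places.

It's easier to compute the probability that all 21 are distinct.
P(all distinct) = 365/365 · 364/365 · ··· · 345/365 ≈ 0.556.
So the probability of at least one match is 1 − 0.556 = 0.444.

0.444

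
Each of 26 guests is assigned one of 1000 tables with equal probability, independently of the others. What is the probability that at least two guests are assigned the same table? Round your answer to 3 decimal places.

It's easier to compute the probability that all 26 are distinct.
P(all distinct) = 1000/1000 · 999/1000 · ··· · 975/1000 ≈ 0.721.
So the probability of at least one match is 1 − 0.721 = 0.279.

0.279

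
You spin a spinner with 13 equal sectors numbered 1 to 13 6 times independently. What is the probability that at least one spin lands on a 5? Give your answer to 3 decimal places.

P(no spin lands on a 5) = (12/13)^6 ≈ 0.619.
P(at least one) = 1 − 0.619 = 0.381.

0.381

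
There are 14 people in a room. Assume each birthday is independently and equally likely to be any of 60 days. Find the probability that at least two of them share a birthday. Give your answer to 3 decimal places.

0.807

It's easier to compute the probability that all 14 are distinct.
P(all distinct) = 60/60 · 59/60 · ··· · 47/60 ≈ 0.193.
So the probability of at least one match is 1 − 0.193 = 0.807.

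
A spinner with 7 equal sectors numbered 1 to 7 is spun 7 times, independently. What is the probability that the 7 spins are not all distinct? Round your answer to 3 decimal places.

P(all 7 different) = 7/7 · 6/7 · ··· · 1/7 ≈ 0.006.
P(at least two equal) = 1 − 0.006 = 0.994.

0.994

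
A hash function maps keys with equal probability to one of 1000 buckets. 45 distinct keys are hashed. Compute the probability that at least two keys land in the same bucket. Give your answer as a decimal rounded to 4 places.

It's easier to compute the probability that all 45 are distinct.
P(all distinct) = 1000/1000 · 999/1000 · ··· · 956/1000 ≈ 0.3660.
So the probability of at least one match is 1 − 0.3660 = 0.6340.

0.6340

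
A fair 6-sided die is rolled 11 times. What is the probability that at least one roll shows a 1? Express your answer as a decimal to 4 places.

0.8654

P(no roll shows a 1) = (5/6)^11 ≈ 0.1346.
P(at least one) = 1 − 0.1346 = 0.8654.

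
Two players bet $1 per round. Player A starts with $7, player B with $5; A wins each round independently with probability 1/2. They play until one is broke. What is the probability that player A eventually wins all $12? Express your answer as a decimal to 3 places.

0.583

With a fair step, P(i) = ½P(i−1) + ½P(i+1) with P(0)=0, P(12)=1 has the linear solution P(i) = i/12.
P(7) = 7/12 ≈ 0.583.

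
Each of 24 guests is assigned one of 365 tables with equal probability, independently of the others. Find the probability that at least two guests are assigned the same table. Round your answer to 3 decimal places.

It's easier to compute the probability that all 24 are distinct.
P(all distinct) = 365/365 · 364/365 · ··· · 342/365 ≈ 0.462.
So the probability of at least one match is 1 − 0.462 = 0.538.

0.538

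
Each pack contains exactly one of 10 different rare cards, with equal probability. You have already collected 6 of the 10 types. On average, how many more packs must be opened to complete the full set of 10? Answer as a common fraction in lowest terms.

Starting from 6 distinct types, each trial gives a new one with probability (10−i)/10 when i types are held, so the wait for the next new type is 10/(10−i).
E = 10/4 + 10/3 + 10/2 + 10/1 = 125/6.

125/6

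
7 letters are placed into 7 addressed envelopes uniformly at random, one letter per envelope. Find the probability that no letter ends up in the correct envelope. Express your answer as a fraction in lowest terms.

103/280

This is the derangement probability: permutations of 7 with no fixed point.
D(7) = 7! · (1 − 1/1! + 1/2! − ··· + (−1)^7/7!) = 1854.
P = 1854/5040 = 103/280.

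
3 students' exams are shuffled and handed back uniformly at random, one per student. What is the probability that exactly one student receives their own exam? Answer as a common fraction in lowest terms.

Choose which one is fixed: C(3,1) = 3 ways.
The remaining 2 must have no fixed point: D(2) = 1.
P = 3·1/6 = 1/2.

1/2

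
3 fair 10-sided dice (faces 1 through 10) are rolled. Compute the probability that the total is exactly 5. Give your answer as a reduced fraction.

3/500

There are 10^3 = 1000 equally likely outcomes.
The number of ordered 3-tuples from {1,…,10} summing to 5 is 6.
P(sum = 5) = 6/1000 = 3/500.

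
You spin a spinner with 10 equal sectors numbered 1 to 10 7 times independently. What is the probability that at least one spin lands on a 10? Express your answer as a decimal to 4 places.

0.5217

P(no spin lands on a 10) = (9/10)^7 ≈ 0.4783.
P(at least one) = 1 − 0.4783 = 0.5217.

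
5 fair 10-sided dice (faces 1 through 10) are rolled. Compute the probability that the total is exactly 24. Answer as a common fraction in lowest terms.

33/625

There are 10^5 = 100000 equally likely outcomes.
The number of ordered 5-tuples from {1,…,10} summing to 24 is 5280.
P(sum = 24) = 5280/100000 = 33/625.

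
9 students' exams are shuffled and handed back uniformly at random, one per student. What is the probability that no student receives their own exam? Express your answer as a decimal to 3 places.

0.368

This is the derangement probability: permutations of 9 with no fixed point.
D(9) = 9! · (1 − 1/1! + 1/2! − ··· + (−1)^9/9!) = 133496.
P = 133496/362880 = 16687/45360 ≈ 0.368.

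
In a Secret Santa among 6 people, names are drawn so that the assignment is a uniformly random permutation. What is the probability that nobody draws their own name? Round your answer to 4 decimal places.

0.3681

This is the derangement probability: permutations of 6 with no fixed point.
D(6) = 6! · (1 − 1/1! + 1/2! − ··· + (−1)^6/6!) = 265.
P = 265/720 = 53/144 ≈ 0.3681.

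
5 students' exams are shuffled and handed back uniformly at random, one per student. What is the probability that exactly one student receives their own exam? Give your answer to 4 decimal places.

Choose which one is fixed: C(5,1) = 5 ways.
The remaining 4 must have no fixed point: D(4) = 9.
P = 5·9/120 = 3/8 ≈ 0.3750.

0.3750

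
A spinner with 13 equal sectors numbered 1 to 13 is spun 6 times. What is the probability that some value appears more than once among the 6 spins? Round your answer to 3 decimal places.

0.744

P(all 6 different) = 13/13 · 12/13 · ··· · 8/13 ≈ 0.256.
P(at least two equal) = 1 − 0.256 = 0.744.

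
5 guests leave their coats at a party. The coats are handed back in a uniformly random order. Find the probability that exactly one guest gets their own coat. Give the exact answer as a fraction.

3/8

Choose which one is fixed: C(5,1) = 5 ways.
The remaining 4 must have no fixed point: D(4) = 9.
P = 5·9/120 = 3/8.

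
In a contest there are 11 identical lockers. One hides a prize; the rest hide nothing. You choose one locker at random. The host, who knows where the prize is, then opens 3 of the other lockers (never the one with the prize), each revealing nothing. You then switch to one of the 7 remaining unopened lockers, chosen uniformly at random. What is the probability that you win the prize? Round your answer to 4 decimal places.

Your original locker holds the prize with probability 1/11, so the other 10 collectively hold it with probability 10/11.
The host can always find 3 empty lockers to open, so the reveals don't change that 10/11; it is now spread over the 7 remaining unopened lockers.
P(win by switching) = (10/11) · (1/7) = 10/77 ≈ 0.1299.

0.1299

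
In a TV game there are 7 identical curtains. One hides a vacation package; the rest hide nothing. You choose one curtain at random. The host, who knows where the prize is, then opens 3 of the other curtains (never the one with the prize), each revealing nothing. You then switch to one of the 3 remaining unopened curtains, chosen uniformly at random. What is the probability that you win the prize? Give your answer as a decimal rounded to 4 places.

0.2857

Your original curtain holds the prize with probability 1/7, so the other 6 collectively hold it with probability 6/7.
The host can always find 3 empty curtains to open, so the reveals don't change that 6/7; it is now spread over the 3 remaining unopened curtains.
P(win by switching) = (6/7) · (1/3) = 2/7 ≈ 0.2857.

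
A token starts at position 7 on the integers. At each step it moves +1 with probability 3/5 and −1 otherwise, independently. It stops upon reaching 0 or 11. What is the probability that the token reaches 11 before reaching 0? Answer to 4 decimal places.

Let r = q/p = (2/5)/(3/5) = 2/3. The recurrence P(i) = p·P(i+1) + q·P(i−1) with P(0)=0, P(11)=1 gives P(i) = (1 − r^i)/(1 − r^11).
P(7) = (1 − (2/3)^7) / (1 − (2/3)^11) = 166779/175099 ≈ 0.9525.

0.9525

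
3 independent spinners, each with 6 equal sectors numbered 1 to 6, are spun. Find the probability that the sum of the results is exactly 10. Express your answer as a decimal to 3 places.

0.125

There are 6^3 = 216 equally likely outcomes.
The number of ordered 3-tuples from {1,…,6} summing to 10 is 27.
P(sum = 10) = 27/216 = 1/8 ≈ 0.125.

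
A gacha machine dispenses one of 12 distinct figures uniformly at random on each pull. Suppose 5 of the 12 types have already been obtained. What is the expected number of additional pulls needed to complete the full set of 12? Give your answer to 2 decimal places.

Starting from 5 distinct types, each trial gives a new one with probability (12−i)/12 when i types are held, so the wait for the next new type is 12/(12−i).
E = 12/7 + 12/6 + 12/5 + 12/4 + 12/3 + 12/2 + 12/1 = 1089/35 ≈ 31.11.

31.11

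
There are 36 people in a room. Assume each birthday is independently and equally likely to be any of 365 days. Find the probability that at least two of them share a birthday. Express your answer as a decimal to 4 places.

It's easier to compute the probability that all 36 are distinct.
P(all distinct) = 365/365 · 364/365 · ··· · 330/365 ≈ 0.1678.
So the probability of at least one match is 1 − 0.1678 = 0.8322.

0.8322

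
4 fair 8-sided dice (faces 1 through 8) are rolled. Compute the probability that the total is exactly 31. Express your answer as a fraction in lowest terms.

There are 8^4 = 4096 equally likely outcomes.
The number of ordered 4-tuples from {1,…,8} summing to 31 is 4.
P(sum = 31) = 4/4096 = 1/1024.

1/1024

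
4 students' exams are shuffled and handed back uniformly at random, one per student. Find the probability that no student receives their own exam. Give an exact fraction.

3/8

This is the derangement probability: permutations of 4 with no fixed point.
D(4) = 4! · (1 − 1/1! + 1/2! − ··· + (−1)^4/4!) = 9.
P = 9/24 = 3/8.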